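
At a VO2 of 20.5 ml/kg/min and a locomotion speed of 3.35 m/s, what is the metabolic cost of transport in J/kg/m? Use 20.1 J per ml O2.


Power per kg = VO2 * 20.1 / 60
Power per kg = 20.5 * 20.1 / 60 = 6.8675 W/kg
Cost = power_per_kg / speed
Cost = 6.8675 / 3.35
Cost = 2.0500


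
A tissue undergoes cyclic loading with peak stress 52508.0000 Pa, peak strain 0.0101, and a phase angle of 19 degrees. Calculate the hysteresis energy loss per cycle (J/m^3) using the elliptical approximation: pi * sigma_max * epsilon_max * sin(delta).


E_loss = pi * sigma_max * epsilon_max * sin(delta)
delta = 19 deg = 0.3316 rad
sin(delta) = 0.3256
E_loss = pi * 52508.0000 * 0.0101 * 0.3256
E_loss = 542.4237


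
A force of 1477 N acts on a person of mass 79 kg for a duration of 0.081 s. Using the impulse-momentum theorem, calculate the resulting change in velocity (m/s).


J = F * dt = 1477 * 0.081 = 119.6370 N*s
delta_v = J / m
delta_v = 119.6370 / 79
delta_v = 1.5144


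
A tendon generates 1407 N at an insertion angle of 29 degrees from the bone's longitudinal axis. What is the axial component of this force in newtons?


F_eff = F_tendon * cos(theta)
theta = 29 deg = 0.5061 rad
cos(theta) = 0.8746
F_eff = 1407 * 0.8746
F_eff = 1230.5899


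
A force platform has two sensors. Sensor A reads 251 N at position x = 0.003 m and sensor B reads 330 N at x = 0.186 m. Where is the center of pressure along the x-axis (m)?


COP_x = (F1*x1 + F2*x2) / (F1 + F2)
COP_x = (251*0.003 + 330*0.186) / (251 + 330)
Numerator = 62.1330
Denominator = 581
COP_x = 0.1069


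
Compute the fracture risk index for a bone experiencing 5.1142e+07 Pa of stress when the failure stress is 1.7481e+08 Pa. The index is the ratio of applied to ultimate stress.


FRI = applied / ultimate
FRI = 5.1142e+07 / 1.7481e+08
FRI = 0.2926


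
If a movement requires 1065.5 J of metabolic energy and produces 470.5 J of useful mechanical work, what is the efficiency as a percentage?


eta = (W_mech / E_meta) * 100
eta = (470.5 / 1065.5) * 100
ratio = 0.4416
eta = 44.1577


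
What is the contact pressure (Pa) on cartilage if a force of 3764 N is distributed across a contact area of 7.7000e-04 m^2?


P = F / A
P = 3764 / 7.7000e-04
P = 4.8883e+06


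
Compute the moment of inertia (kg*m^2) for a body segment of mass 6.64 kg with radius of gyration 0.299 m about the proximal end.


I = m * k^2
I = 6.64 * 0.299^2
k^2 = 0.0894
I = 0.5936


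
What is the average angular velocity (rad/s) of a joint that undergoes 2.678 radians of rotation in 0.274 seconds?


omega = delta_theta / delta_t
omega = 2.678 / 0.274
omega = 9.7737


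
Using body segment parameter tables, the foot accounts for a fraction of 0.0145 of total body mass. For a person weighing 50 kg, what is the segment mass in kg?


m_segment = body_mass * fraction
m_segment = 50 * 0.0145
m_segment = 0.7250


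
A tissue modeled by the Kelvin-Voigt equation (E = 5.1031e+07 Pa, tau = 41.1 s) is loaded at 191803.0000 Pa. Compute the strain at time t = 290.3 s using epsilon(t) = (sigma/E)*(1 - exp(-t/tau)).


epsilon(t) = (sigma/E) * (1 - exp(-t/tau))
sigma/E = 191803.0000 / 5.1031e+07 = 0.0038
exp(-t/tau) = exp(-290.3 / 41.1) = 8.5598e-04
epsilon = 0.0038 * (1 - 8.5598e-04)
epsilon = 0.0038


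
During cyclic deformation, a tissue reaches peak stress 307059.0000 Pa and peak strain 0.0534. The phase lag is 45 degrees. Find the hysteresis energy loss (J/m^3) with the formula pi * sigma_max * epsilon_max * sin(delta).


E_loss = pi * sigma_max * epsilon_max * sin(delta)
delta = 45 deg = 0.7854 rad
sin(delta) = 0.7071
E_loss = pi * 307059.0000 * 0.0534 * 0.7071
E_loss = 36424.8660


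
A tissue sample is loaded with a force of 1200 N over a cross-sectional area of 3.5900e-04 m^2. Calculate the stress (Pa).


stress = F / A
stress = 1200 / 3.5900e-04
stress = 3.3426e+06


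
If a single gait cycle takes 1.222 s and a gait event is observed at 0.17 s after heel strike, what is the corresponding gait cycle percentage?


pct = (event_time / cycle_time) * 100
pct = (0.17 / 1.222) * 100
ratio = 0.1391
pct = 13.9116


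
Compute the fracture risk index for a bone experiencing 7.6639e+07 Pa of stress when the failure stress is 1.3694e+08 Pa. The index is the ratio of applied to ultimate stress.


FRI = applied / ultimate
FRI = 7.6639e+07 / 1.3694e+08
FRI = 0.5597


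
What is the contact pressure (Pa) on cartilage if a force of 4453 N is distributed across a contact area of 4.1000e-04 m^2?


P = F / A
P = 4453 / 4.1000e-04
P = 1.0861e+07


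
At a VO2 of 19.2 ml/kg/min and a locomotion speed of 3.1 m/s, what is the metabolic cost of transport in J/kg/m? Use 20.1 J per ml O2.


Power per kg = VO2 * 20.1 / 60
Power per kg = 19.2 * 20.1 / 60 = 6.4320 W/kg
Cost = power_per_kg / speed
Cost = 6.4320 / 3.1
Cost = 2.0748


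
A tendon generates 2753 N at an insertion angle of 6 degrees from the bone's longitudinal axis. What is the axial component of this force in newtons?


F_eff = F_tendon * cos(theta)
theta = 6 deg = 0.1047 rad
cos(theta) = 0.9945
F_eff = 2753 * 0.9945
F_eff = 2737.9188


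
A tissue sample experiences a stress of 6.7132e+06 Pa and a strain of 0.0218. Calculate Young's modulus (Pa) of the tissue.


E = stress / strain
E = 6.7132e+06 / 0.0218
E = 3.0794e+08


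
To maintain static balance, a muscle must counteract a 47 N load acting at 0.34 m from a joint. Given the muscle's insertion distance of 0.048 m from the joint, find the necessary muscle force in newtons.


F_muscle = W * d_load / d_muscle
F_muscle = 47 * 0.34 / 0.048
Numerator = 15.9800
F_muscle = 332.9167


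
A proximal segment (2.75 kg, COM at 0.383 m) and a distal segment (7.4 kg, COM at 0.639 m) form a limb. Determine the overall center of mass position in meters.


COM = (m1*x1 + m2*x2) / (m1 + m2)
COM = (2.75*0.383 + 7.4*0.639) / (2.75 + 7.4)
Numerator = 5.7819
Denominator = 10.1500
COM = 0.5696


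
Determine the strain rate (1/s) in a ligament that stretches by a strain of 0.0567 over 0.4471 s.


strain_rate = delta_strain / delta_t
strain_rate = 0.0567 / 0.4471
strain_rate = 0.1268


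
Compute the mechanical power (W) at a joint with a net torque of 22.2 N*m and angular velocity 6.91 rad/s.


P = M * omega
P = 22.2 * 6.91
P = 153.4020


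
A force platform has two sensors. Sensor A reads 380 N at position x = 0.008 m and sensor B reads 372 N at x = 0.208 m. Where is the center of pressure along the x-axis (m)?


COP_x = (F1*x1 + F2*x2) / (F1 + F2)
COP_x = (380*0.008 + 372*0.208) / (380 + 372)
Numerator = 80.4160
Denominator = 752
COP_x = 0.1069


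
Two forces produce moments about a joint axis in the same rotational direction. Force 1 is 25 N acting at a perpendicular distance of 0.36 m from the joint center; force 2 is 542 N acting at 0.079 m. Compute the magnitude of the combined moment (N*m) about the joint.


M = F1 * d1 + F2 * d2
M = 25 * 0.36 + 542 * 0.079
M = 9.0000 + 42.8180
M = 51.8180


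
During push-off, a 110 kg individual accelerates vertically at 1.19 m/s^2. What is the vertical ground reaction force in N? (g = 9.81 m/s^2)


GRF = m * (g + a)
GRF = 110 * (9.81 + 1.19)
GRF = 110 * 11.0000
GRF = 1210.0000


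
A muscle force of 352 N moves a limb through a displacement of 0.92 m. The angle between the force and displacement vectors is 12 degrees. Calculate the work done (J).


W = F * d * cos(theta)
theta = 12 deg = 0.2094 rad
cos(theta) = 0.9781
W = 352 * 0.92 * 0.9781
W = 316.7633


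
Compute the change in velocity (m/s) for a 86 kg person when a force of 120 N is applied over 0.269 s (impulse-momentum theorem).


J = F * dt = 120 * 0.269 = 32.2800 N*s
delta_v = J / m
delta_v = 32.2800 / 86
delta_v = 0.3753


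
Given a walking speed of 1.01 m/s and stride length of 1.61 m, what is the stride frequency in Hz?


f = v / stride_length
f = 1.01 / 1.61
f = 0.6273


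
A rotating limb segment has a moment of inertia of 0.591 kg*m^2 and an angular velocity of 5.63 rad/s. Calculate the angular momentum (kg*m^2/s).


L = I * omega
L = 0.591 * 5.63
L = 3.3273


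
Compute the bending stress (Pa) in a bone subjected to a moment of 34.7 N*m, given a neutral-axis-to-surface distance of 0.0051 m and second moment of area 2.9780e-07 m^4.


sigma = M * c / I
sigma = 34.7 * 0.0051 / 2.9780e-07
M * c = 0.1770
sigma = 594257.8912


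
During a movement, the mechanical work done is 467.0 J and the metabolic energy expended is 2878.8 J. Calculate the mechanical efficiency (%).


eta = (W_mech / E_meta) * 100
eta = (467.0 / 2878.8) * 100
ratio = 0.1622
eta = 16.2220


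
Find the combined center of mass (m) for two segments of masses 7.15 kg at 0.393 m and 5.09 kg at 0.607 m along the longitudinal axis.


COM = (m1*x1 + m2*x2) / (m1 + m2)
COM = (7.15*0.393 + 5.09*0.607) / (7.15 + 5.09)
Numerator = 5.8996
Denominator = 12.2400
COM = 0.4820


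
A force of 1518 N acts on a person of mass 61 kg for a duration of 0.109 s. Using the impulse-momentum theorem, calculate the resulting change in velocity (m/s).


J = F * dt = 1518 * 0.109 = 165.4620 N*s
delta_v = J / m
delta_v = 165.4620 / 61
delta_v = 2.7125


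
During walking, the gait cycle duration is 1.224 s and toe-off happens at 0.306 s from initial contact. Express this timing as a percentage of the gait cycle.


pct = (event_time / cycle_time) * 100
pct = (0.306 / 1.224) * 100
ratio = 0.2500
pct = 25.0000


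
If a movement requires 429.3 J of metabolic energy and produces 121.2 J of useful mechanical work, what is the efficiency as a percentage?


eta = (W_mech / E_meta) * 100
eta = (121.2 / 429.3) * 100
ratio = 0.2823
eta = 28.2320


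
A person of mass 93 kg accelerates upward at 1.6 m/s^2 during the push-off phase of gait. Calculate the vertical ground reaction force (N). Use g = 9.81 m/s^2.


GRF = m * (g + a)
GRF = 93 * (9.81 + 1.6)
GRF = 93 * 11.4100
GRF = 1061.1300


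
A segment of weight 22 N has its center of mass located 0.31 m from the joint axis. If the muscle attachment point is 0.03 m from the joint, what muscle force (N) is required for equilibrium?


F_muscle = W * d_load / d_muscle
F_muscle = 22 * 0.31 / 0.03
Numerator = 6.8200
F_muscle = 227.3333


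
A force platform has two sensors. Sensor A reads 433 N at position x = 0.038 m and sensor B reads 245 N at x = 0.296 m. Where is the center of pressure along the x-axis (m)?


COP_x = (F1*x1 + F2*x2) / (F1 + F2)
COP_x = (433*0.038 + 245*0.296) / (433 + 245)
Numerator = 88.9740
Denominator = 678
COP_x = 0.1312


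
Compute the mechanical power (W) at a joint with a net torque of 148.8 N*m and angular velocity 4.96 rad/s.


P = M * omega
P = 148.8 * 4.96
P = 738.0480


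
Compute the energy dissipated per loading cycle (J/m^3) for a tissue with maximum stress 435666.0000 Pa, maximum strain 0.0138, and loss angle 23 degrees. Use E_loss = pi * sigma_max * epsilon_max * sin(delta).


E_loss = pi * sigma_max * epsilon_max * sin(delta)
delta = 23 deg = 0.4014 rad
sin(delta) = 0.3907
E_loss = pi * 435666.0000 * 0.0138 * 0.3907
E_loss = 7380.0727


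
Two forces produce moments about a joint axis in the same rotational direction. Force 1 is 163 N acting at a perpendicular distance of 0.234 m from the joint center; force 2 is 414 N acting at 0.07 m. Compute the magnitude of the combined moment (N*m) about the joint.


M = F1 * d1 + F2 * d2
M = 163 * 0.234 + 414 * 0.07
M = 38.1420 + 28.9800
M = 67.1220


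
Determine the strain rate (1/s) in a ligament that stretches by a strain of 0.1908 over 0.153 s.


strain_rate = delta_strain / delta_t
strain_rate = 0.1908 / 0.153
strain_rate = 1.2471


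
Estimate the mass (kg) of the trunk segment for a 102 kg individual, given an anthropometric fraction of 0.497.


m_segment = body_mass * fraction
m_segment = 102 * 0.497
m_segment = 50.6940


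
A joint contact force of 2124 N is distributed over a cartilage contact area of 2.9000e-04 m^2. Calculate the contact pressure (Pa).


P = F / A
P = 2124 / 2.9000e-04
P = 7.3241e+06


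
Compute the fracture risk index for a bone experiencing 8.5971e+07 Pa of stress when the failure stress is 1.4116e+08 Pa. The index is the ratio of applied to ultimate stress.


FRI = applied / ultimate
FRI = 8.5971e+07 / 1.4116e+08
FRI = 0.6090


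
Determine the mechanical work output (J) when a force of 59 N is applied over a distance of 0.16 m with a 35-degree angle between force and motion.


W = F * d * cos(theta)
theta = 35 deg = 0.6109 rad
cos(theta) = 0.8192
W = 59 * 0.16 * 0.8192
W = 7.7328


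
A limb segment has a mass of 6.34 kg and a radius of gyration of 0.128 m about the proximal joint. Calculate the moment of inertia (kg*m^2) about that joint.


I = m * k^2
I = 6.34 * 0.128^2
k^2 = 0.0164
I = 0.1039


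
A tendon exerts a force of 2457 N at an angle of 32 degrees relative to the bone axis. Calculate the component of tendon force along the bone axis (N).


F_eff = F_tendon * cos(theta)
theta = 32 deg = 0.5585 rad
cos(theta) = 0.8480
F_eff = 2457 * 0.8480
F_eff = 2083.6542


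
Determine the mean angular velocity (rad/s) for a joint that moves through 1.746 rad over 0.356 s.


omega = delta_theta / delta_t
omega = 1.746 / 0.356
omega = 4.9045


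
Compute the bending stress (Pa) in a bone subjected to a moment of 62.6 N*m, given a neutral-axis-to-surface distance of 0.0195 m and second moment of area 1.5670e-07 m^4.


sigma = M * c / I
sigma = 62.6 * 0.0195 / 1.5670e-07
M * c = 1.2207
sigma = 7.7900e+06


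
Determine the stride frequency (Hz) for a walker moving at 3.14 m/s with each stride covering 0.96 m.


f = v / stride_length
f = 3.14 / 0.96
f = 3.2708


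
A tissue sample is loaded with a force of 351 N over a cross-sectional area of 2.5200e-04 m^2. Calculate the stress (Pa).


stress = F / A
stress = 351 / 2.5200e-04
stress = 1.3929e+06


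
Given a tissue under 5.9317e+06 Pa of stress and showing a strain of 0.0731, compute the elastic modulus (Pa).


E = stress / strain
E = 5.9317e+06 / 0.0731
E = 8.1145e+07


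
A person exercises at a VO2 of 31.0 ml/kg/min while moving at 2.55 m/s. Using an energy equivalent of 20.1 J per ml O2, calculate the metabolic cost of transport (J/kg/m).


Power per kg = VO2 * 20.1 / 60
Power per kg = 31.0 * 20.1 / 60 = 10.3850 W/kg
Cost = power_per_kg / speed
Cost = 10.3850 / 2.55
Cost = 4.0725


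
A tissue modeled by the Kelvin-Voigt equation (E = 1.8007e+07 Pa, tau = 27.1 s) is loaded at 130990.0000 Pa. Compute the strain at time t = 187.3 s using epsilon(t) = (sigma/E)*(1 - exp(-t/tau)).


epsilon(t) = (sigma/E) * (1 - exp(-t/tau))
sigma/E = 130990.0000 / 1.8007e+07 = 0.0073
exp(-t/tau) = exp(-187.3 / 27.1) = 9.9632e-04
epsilon = 0.0073 * (1 - 9.9632e-04)
epsilon = 0.0073


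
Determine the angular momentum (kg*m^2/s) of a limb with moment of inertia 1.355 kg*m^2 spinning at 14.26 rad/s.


L = I * omega
L = 1.355 * 14.26
L = 19.3223


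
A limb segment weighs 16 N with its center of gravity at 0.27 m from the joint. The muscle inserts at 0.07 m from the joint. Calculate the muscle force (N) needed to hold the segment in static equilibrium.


F_muscle = W * d_load / d_muscle
F_muscle = 16 * 0.27 / 0.07
Numerator = 4.3200
F_muscle = 61.7143


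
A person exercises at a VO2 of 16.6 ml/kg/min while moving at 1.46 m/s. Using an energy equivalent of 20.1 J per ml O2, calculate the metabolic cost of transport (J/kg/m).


Power per kg = VO2 * 20.1 / 60
Power per kg = 16.6 * 20.1 / 60 = 5.5610 W/kg
Cost = power_per_kg / speed
Cost = 5.5610 / 1.46
Cost = 3.8089


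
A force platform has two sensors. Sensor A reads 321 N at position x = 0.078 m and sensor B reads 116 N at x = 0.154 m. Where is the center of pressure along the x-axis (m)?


COP_x = (F1*x1 + F2*x2) / (F1 + F2)
COP_x = (321*0.078 + 116*0.154) / (321 + 116)
Numerator = 42.9020
Denominator = 437
COP_x = 0.0982


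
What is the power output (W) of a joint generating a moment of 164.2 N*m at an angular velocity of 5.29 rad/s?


P = M * omega
P = 164.2 * 5.29
P = 868.6180


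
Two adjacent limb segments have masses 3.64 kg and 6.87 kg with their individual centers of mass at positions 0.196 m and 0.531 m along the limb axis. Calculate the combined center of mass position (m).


COM = (m1*x1 + m2*x2) / (m1 + m2)
COM = (3.64*0.196 + 6.87*0.531) / (3.64 + 6.87)
Numerator = 4.3614
Denominator = 10.5100
COM = 0.4150


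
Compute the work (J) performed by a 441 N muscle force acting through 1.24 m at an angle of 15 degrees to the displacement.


W = F * d * cos(theta)
theta = 15 deg = 0.2618 rad
cos(theta) = 0.9659
W = 441 * 1.24 * 0.9659
W = 528.2069


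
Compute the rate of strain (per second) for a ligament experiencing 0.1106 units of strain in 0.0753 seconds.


strain_rate = delta_strain / delta_t
strain_rate = 0.1106 / 0.0753
strain_rate = 1.4688


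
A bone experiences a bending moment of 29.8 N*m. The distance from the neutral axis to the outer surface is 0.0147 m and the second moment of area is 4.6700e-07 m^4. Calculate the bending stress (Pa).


sigma = M * c / I
sigma = 29.8 * 0.0147 / 4.6700e-07
M * c = 0.4381
sigma = 938029.9786


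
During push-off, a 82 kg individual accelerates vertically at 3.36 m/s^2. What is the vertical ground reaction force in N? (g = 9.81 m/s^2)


GRF = m * (g + a)
GRF = 82 * (9.81 + 3.36)
GRF = 82 * 13.1700
GRF = 1079.9400


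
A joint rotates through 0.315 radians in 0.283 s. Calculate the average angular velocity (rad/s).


omega = delta_theta / delta_t
omega = 0.315 / 0.283
omega = 1.1131


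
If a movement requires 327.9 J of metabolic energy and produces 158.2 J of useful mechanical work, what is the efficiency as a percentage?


eta = (W_mech / E_meta) * 100
eta = (158.2 / 327.9) * 100
ratio = 0.4825
eta = 48.2464


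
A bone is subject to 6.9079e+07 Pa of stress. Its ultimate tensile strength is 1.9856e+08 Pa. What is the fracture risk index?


FRI = applied / ultimate
FRI = 6.9079e+07 / 1.9856e+08
FRI = 0.3479


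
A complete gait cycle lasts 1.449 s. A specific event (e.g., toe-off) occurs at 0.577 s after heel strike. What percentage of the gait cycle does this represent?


pct = (event_time / cycle_time) * 100
pct = (0.577 / 1.449) * 100
ratio = 0.3982
pct = 39.8206


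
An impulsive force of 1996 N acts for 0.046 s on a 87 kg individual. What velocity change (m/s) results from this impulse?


J = F * dt = 1996 * 0.046 = 91.8160 N*s
delta_v = J / m
delta_v = 91.8160 / 87
delta_v = 1.0554


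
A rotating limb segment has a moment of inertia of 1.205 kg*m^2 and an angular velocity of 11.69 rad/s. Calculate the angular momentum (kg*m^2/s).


L = I * omega
L = 1.205 * 11.69
L = 14.0865


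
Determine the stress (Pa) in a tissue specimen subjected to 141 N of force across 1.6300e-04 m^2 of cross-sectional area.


stress = F / A
stress = 141 / 1.6300e-04
stress = 865030.6748


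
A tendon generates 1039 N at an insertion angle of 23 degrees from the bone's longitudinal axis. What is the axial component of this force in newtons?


F_eff = F_tendon * cos(theta)
theta = 23 deg = 0.4014 rad
cos(theta) = 0.9205
F_eff = 1039 * 0.9205
F_eff = 956.4045


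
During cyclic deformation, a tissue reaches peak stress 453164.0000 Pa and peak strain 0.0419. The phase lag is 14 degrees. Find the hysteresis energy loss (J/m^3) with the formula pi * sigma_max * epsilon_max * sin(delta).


E_loss = pi * sigma_max * epsilon_max * sin(delta)
delta = 14 deg = 0.2443 rad
sin(delta) = 0.2419
E_loss = pi * 453164.0000 * 0.0419 * 0.2419
E_loss = 14430.9351


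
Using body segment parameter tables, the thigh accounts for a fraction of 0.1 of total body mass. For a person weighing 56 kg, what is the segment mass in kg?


m_segment = body_mass * fraction
m_segment = 56 * 0.1
m_segment = 5.6000


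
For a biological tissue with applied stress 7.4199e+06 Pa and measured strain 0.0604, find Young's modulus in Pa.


E = stress / strain
E = 7.4199e+06 / 0.0604
E = 1.2285e+08


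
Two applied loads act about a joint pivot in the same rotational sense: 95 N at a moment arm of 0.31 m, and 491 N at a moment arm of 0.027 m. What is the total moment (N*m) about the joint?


M = F1 * d1 + F2 * d2
M = 95 * 0.31 + 491 * 0.027
M = 29.4500 + 13.2570
M = 42.7070


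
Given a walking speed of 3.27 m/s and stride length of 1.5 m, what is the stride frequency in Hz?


f = v / stride_length
f = 3.27 / 1.5
f = 2.1800


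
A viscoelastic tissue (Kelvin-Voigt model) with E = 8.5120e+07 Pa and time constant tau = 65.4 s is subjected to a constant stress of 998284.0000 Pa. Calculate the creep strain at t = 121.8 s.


epsilon(t) = (sigma/E) * (1 - exp(-t/tau))
sigma/E = 998284.0000 / 8.5120e+07 = 0.0117
exp(-t/tau) = exp(-121.8 / 65.4) = 0.1553
epsilon = 0.0117 * (1 - 0.1553)
epsilon = 0.0099


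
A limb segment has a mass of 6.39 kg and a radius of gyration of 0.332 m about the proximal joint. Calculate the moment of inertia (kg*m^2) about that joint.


I = m * k^2
I = 6.39 * 0.332^2
k^2 = 0.1102
I = 0.7043


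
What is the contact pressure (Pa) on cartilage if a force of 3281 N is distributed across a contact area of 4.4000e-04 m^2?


P = F / A
P = 3281 / 4.4000e-04
P = 7.4568e+06


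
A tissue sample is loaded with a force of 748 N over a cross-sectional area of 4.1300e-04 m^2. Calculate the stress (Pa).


stress = F / A
stress = 748 / 4.1300e-04
stress = 1.8111e+06


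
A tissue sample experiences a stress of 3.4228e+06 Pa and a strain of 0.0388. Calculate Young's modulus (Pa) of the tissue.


E = stress / strain
E = 3.4228e+06 / 0.0388
E = 8.8216e+07


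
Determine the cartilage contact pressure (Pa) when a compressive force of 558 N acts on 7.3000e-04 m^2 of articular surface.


P = F / A
P = 558 / 7.3000e-04
P = 764383.5616


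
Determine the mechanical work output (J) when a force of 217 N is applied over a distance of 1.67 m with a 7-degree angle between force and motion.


W = F * d * cos(theta)
theta = 7 deg = 0.1222 rad
cos(theta) = 0.9925
W = 217 * 1.67 * 0.9925
W = 359.6888


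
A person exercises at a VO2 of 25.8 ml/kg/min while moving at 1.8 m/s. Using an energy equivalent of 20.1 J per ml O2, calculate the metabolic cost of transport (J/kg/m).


Power per kg = VO2 * 20.1 / 60
Power per kg = 25.8 * 20.1 / 60 = 8.6430 W/kg
Cost = power_per_kg / speed
Cost = 8.6430 / 1.8
Cost = 4.8017


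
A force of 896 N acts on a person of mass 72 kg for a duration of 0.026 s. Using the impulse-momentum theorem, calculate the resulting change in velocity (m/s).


J = F * dt = 896 * 0.026 = 23.2960 N*s
delta_v = J / m
delta_v = 23.2960 / 72
delta_v = 0.3236


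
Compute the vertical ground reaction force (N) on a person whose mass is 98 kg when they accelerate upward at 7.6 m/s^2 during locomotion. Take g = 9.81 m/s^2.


GRF = m * (g + a)
GRF = 98 * (9.81 + 7.6)
GRF = 98 * 17.4100
GRF = 1706.1800


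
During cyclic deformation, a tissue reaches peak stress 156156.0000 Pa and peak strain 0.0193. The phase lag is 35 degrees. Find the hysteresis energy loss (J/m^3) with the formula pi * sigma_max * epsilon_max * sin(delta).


E_loss = pi * sigma_max * epsilon_max * sin(delta)
delta = 35 deg = 0.6109 rad
sin(delta) = 0.5736
E_loss = pi * 156156.0000 * 0.0193 * 0.5736
E_loss = 5430.7168


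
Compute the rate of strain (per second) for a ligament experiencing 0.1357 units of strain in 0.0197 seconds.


strain_rate = delta_strain / delta_t
strain_rate = 0.1357 / 0.0197
strain_rate = 6.8883


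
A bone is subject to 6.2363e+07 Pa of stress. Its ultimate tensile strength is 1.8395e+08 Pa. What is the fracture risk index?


FRI = applied / ultimate
FRI = 6.2363e+07 / 1.8395e+08
FRI = 0.3390


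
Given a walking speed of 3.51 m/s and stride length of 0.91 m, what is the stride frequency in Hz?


f = v / stride_length
f = 3.51 / 0.91
f = 3.8571


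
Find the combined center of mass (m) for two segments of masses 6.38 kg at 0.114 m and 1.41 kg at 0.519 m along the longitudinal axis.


COM = (m1*x1 + m2*x2) / (m1 + m2)
COM = (6.38*0.114 + 1.41*0.519) / (6.38 + 1.41)
Numerator = 1.4591
Denominator = 7.7900
COM = 0.1873


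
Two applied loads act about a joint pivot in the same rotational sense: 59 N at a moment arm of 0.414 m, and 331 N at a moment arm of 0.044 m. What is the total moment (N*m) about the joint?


M = F1 * d1 + F2 * d2
M = 59 * 0.414 + 331 * 0.044
M = 24.4260 + 14.5640
M = 38.9900


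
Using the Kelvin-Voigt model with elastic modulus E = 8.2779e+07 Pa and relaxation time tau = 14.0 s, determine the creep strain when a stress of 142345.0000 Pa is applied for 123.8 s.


epsilon(t) = (sigma/E) * (1 - exp(-t/tau))
sigma/E = 142345.0000 / 8.2779e+07 = 0.0017
exp(-t/tau) = exp(-123.8 / 14.0) = 1.4441e-04
epsilon = 0.0017 * (1 - 1.4441e-04)
epsilon = 0.0017


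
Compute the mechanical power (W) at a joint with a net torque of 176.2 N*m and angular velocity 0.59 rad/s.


P = M * omega
P = 176.2 * 0.59
P = 103.9580


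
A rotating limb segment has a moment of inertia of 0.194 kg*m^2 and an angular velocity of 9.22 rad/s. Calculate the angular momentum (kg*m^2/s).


L = I * omega
L = 0.194 * 9.22
L = 1.7887


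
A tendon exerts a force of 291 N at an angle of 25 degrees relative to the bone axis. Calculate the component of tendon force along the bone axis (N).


F_eff = F_tendon * cos(theta)
theta = 25 deg = 0.4363 rad
cos(theta) = 0.9063
F_eff = 291 * 0.9063
F_eff = 263.7356


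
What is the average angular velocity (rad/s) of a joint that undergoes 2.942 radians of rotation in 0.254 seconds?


omega = delta_theta / delta_t
omega = 2.942 / 0.254
omega = 11.5827


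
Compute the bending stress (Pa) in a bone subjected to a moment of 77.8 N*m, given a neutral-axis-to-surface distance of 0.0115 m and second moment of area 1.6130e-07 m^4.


sigma = M * c / I
sigma = 77.8 * 0.0115 / 1.6130e-07
M * c = 0.8947
sigma = 5.5468e+06


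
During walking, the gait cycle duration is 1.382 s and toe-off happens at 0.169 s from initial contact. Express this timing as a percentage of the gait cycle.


pct = (event_time / cycle_time) * 100
pct = (0.169 / 1.382) * 100
ratio = 0.1223
pct = 12.2287


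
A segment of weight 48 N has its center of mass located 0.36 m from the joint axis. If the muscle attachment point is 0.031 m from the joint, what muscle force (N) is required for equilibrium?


F_muscle = W * d_load / d_muscle
F_muscle = 48 * 0.36 / 0.031
Numerator = 17.2800
F_muscle = 557.4194


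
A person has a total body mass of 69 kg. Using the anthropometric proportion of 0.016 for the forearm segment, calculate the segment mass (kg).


m_segment = body_mass * fraction
m_segment = 69 * 0.016
m_segment = 1.1040


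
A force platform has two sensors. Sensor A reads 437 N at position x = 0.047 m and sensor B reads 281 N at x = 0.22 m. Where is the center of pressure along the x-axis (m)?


COP_x = (F1*x1 + F2*x2) / (F1 + F2)
COP_x = (437*0.047 + 281*0.22) / (437 + 281)
Numerator = 82.3590
Denominator = 718
COP_x = 0.1147


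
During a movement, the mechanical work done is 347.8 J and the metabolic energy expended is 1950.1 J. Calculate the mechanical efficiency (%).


eta = (W_mech / E_meta) * 100
eta = (347.8 / 1950.1) * 100
ratio = 0.1783
eta = 17.8350


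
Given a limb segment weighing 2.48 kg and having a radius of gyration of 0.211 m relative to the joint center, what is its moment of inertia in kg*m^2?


I = m * k^2
I = 2.48 * 0.211^2
k^2 = 0.0445
I = 0.1104


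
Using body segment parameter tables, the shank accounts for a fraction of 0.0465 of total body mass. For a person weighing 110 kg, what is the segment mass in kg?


m_segment = body_mass * fraction
m_segment = 110 * 0.0465
m_segment = 5.1150


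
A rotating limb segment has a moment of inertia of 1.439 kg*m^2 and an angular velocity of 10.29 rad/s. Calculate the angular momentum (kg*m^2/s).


L = I * omega
L = 1.439 * 10.29
L = 14.8073


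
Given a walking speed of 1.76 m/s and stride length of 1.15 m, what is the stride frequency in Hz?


f = v / stride_length
f = 1.76 / 1.15
f = 1.5304


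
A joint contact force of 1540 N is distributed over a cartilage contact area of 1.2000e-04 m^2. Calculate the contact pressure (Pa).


P = F / A
P = 1540 / 1.2000e-04
P = 1.2833e+07


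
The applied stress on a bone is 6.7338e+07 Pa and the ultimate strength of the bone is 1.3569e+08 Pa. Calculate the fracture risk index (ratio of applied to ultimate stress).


FRI = applied / ultimate
FRI = 6.7338e+07 / 1.3569e+08
FRI = 0.4963


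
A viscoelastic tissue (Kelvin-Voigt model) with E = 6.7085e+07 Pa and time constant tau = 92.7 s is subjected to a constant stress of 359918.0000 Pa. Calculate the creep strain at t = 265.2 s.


epsilon(t) = (sigma/E) * (1 - exp(-t/tau))
sigma/E = 359918.0000 / 6.7085e+07 = 0.0054
exp(-t/tau) = exp(-265.2 / 92.7) = 0.0572
epsilon = 0.0054 * (1 - 0.0572)
epsilon = 0.0051


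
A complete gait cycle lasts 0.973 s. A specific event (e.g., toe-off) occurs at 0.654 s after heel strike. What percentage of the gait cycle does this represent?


pct = (event_time / cycle_time) * 100
pct = (0.654 / 0.973) * 100
ratio = 0.6721
pct = 67.2148


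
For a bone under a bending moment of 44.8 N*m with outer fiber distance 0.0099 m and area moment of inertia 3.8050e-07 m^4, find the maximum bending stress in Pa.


sigma = M * c / I
sigma = 44.8 * 0.0099 / 3.8050e-07
M * c = 0.4435
sigma = 1.1656e+06


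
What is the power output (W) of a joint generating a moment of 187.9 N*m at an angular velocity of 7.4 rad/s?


P = M * omega
P = 187.9 * 7.4
P = 1390.4600


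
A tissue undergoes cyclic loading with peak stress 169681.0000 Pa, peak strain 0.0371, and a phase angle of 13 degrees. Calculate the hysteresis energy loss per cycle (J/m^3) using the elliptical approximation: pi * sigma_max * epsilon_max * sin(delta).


E_loss = pi * sigma_max * epsilon_max * sin(delta)
delta = 13 deg = 0.2269 rad
sin(delta) = 0.2250
E_loss = pi * 169681.0000 * 0.0371 * 0.2250
E_loss = 4448.8220


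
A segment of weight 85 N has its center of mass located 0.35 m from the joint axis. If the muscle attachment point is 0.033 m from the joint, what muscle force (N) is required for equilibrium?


F_muscle = W * d_load / d_muscle
F_muscle = 85 * 0.35 / 0.033
Numerator = 29.7500
F_muscle = 901.5152


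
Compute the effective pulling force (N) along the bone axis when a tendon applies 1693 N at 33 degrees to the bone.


F_eff = F_tendon * cos(theta)
theta = 33 deg = 0.5760 rad
cos(theta) = 0.8387
F_eff = 1693 * 0.8387
F_eff = 1419.8693


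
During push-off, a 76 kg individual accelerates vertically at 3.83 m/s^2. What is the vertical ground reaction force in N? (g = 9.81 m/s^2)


GRF = m * (g + a)
GRF = 76 * (9.81 + 3.83)
GRF = 76 * 13.6400
GRF = 1036.6400


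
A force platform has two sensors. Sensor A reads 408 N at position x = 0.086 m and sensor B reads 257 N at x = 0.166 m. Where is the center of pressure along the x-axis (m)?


COP_x = (F1*x1 + F2*x2) / (F1 + F2)
COP_x = (408*0.086 + 257*0.166) / (408 + 257)
Numerator = 77.7500
Denominator = 665
COP_x = 0.1169


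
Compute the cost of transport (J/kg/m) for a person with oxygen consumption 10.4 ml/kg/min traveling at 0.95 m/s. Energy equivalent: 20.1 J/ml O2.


Power per kg = VO2 * 20.1 / 60
Power per kg = 10.4 * 20.1 / 60 = 3.4840 W/kg
Cost = power_per_kg / speed
Cost = 3.4840 / 0.95
Cost = 3.6674


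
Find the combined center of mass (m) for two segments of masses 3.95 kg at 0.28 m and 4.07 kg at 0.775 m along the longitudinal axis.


COM = (m1*x1 + m2*x2) / (m1 + m2)
COM = (3.95*0.28 + 4.07*0.775) / (3.95 + 4.07)
Numerator = 4.2603
Denominator = 8.0200
COM = 0.5312


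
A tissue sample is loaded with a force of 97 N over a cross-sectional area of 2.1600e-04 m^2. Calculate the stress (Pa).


stress = F / A
stress = 97 / 2.1600e-04
stress = 449074.0741


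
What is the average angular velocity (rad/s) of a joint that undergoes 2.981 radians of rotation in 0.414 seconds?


omega = delta_theta / delta_t
omega = 2.981 / 0.414
omega = 7.2005


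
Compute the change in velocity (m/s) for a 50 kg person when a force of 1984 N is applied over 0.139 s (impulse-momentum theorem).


J = F * dt = 1984 * 0.139 = 275.7760 N*s
delta_v = J / m
delta_v = 275.7760 / 50
delta_v = 5.5155


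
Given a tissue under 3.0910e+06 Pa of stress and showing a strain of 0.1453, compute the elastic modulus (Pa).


E = stress / strain
E = 3.0910e+06 / 0.1453
E = 2.1273e+07


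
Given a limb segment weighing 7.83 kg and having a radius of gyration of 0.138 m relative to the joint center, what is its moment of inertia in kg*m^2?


I = m * k^2
I = 7.83 * 0.138^2
k^2 = 0.0190
I = 0.1491


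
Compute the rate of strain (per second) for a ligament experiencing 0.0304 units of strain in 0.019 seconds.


strain_rate = delta_strain / delta_t
strain_rate = 0.0304 / 0.019
strain_rate = 1.6000


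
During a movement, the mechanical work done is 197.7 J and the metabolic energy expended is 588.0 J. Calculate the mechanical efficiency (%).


eta = (W_mech / E_meta) * 100
eta = (197.7 / 588.0) * 100
ratio = 0.3362
eta = 33.6224


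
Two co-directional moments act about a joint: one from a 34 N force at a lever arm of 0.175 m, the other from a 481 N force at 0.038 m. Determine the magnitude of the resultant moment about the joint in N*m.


M = F1 * d1 + F2 * d2
M = 34 * 0.175 + 481 * 0.038
M = 5.9500 + 18.2780
M = 24.2280


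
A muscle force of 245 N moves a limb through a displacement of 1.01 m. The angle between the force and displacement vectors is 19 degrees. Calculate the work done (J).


W = F * d * cos(theta)
theta = 19 deg = 0.3316 rad
cos(theta) = 0.9455
W = 245 * 1.01 * 0.9455
W = 233.9686


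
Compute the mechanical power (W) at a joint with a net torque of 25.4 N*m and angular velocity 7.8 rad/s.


P = M * omega
P = 25.4 * 7.8
P = 198.1200


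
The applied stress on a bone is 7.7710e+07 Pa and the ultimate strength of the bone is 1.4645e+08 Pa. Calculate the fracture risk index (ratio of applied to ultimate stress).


FRI = applied / ultimate
FRI = 7.7710e+07 / 1.4645e+08
FRI = 0.5306


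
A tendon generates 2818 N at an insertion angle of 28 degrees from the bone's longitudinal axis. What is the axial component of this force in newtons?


F_eff = F_tendon * cos(theta)
theta = 28 deg = 0.4887 rad
cos(theta) = 0.8829
F_eff = 2818 * 0.8829
F_eff = 2488.1463


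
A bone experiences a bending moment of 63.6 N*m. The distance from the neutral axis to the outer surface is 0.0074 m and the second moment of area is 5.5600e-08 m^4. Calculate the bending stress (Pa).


sigma = M * c / I
sigma = 63.6 * 0.0074 / 5.5600e-08
M * c = 0.4706
sigma = 8.4647e+06


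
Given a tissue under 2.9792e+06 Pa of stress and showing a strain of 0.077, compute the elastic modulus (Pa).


E = stress / strain
E = 2.9792e+06 / 0.077
E = 3.8691e+07


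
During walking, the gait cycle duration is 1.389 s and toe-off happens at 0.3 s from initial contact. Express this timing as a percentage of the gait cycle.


pct = (event_time / cycle_time) * 100
pct = (0.3 / 1.389) * 100
ratio = 0.2160
pct = 21.5983


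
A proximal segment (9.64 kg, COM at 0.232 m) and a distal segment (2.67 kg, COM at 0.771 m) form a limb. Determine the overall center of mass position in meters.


COM = (m1*x1 + m2*x2) / (m1 + m2)
COM = (9.64*0.232 + 2.67*0.771) / (9.64 + 2.67)
Numerator = 4.2950
Denominator = 12.3100
COM = 0.3489


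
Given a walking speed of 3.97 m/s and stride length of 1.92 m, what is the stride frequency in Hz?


f = v / stride_length
f = 3.97 / 1.92
f = 2.0677


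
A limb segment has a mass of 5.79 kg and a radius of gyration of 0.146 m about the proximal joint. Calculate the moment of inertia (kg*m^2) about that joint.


I = m * k^2
I = 5.79 * 0.146^2
k^2 = 0.0213
I = 0.1234


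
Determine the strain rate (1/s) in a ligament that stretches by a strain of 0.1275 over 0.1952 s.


strain_rate = delta_strain / delta_t
strain_rate = 0.1275 / 0.1952
strain_rate = 0.6532


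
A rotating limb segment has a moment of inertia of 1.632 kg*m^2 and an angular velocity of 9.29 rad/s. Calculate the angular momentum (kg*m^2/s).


L = I * omega
L = 1.632 * 9.29
L = 15.1613


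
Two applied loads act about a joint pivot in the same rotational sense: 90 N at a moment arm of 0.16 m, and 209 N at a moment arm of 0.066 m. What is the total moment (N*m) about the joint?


M = F1 * d1 + F2 * d2
M = 90 * 0.16 + 209 * 0.066
M = 14.4000 + 13.7940
M = 28.1940


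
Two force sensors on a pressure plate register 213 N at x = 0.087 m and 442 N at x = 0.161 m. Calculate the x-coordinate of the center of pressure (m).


COP_x = (F1*x1 + F2*x2) / (F1 + F2)
COP_x = (213*0.087 + 442*0.161) / (213 + 442)
Numerator = 89.6930
Denominator = 655
COP_x = 0.1369


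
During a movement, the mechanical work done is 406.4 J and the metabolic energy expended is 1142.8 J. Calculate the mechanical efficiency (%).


eta = (W_mech / E_meta) * 100
eta = (406.4 / 1142.8) * 100
ratio = 0.3556
eta = 35.5618


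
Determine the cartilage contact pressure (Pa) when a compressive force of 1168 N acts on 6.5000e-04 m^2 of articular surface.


P = F / A
P = 1168 / 6.5000e-04
P = 1.7969e+06


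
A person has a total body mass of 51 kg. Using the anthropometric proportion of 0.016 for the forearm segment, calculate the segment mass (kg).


m_segment = body_mass * fraction
m_segment = 51 * 0.016
m_segment = 0.8160


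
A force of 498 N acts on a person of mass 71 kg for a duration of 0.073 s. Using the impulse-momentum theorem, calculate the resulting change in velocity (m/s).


J = F * dt = 498 * 0.073 = 36.3540 N*s
delta_v = J / m
delta_v = 36.3540 / 71
delta_v = 0.5120


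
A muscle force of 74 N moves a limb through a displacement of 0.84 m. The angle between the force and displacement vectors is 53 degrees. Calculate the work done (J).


W = F * d * cos(theta)
theta = 53 deg = 0.9250 rad
cos(theta) = 0.6018
W = 74 * 0.84 * 0.6018
W = 37.4088


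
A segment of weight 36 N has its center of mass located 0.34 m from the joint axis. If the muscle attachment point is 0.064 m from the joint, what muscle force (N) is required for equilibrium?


F_muscle = W * d_load / d_muscle
F_muscle = 36 * 0.34 / 0.064
Numerator = 12.2400
F_muscle = 191.2500


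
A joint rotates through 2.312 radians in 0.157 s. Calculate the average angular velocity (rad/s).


omega = delta_theta / delta_t
omega = 2.312 / 0.157
omega = 14.7261


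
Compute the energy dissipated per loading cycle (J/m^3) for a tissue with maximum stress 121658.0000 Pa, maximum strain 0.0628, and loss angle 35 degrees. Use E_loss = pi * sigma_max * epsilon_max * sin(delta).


E_loss = pi * sigma_max * epsilon_max * sin(delta)
delta = 35 deg = 0.6109 rad
sin(delta) = 0.5736
E_loss = pi * 121658.0000 * 0.0628 * 0.5736
E_loss = 13767.0690


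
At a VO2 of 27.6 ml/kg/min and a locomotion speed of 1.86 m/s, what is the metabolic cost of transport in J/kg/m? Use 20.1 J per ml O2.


Power per kg = VO2 * 20.1 / 60
Power per kg = 27.6 * 20.1 / 60 = 9.2460 W/kg
Cost = power_per_kg / speed
Cost = 9.2460 / 1.86
Cost = 4.9710


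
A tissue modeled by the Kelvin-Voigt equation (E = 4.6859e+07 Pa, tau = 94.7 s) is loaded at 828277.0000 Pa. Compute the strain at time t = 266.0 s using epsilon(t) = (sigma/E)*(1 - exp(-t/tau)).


epsilon(t) = (sigma/E) * (1 - exp(-t/tau))
sigma/E = 828277.0000 / 4.6859e+07 = 0.0177
exp(-t/tau) = exp(-266.0 / 94.7) = 0.0603
epsilon = 0.0177 * (1 - 0.0603)
epsilon = 0.0166
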